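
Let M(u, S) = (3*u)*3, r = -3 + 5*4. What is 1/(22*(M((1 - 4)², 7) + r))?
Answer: 1/2156 ≈ 0.00046382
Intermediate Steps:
r = 17 (r = -3 + 20 = 17)
M(u, S) = 9*u
1/(22*(M((1 - 4)², 7) + r)) = 1/(22*(9*(1 - 4)² + 17)) = 1/(22*(9*(-3)² + 17)) = 1/(22*(9*9 + 17)) = 1/(22*(81 + 17)) = 1/(22*98) = 1/2156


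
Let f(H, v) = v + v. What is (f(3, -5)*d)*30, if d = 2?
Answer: -600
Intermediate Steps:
f(H, v) = 2*v
(f(3, -5)*d)*30 = ((2*(-5))*2)*30 = -10*2*30 = -20*30 = -600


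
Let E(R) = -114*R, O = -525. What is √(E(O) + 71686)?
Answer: 4*√8221 ≈ 362.68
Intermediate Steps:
√(E(O) + 71686) = √(-114*(-525) + 71686) = √(59850 + 71686) = √131536 = 4*√8221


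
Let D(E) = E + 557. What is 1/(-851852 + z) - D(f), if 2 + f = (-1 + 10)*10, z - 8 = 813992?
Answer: -24414541/37852 ≈ -645.00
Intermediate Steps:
z = 814000 (z = 8 + 813992 = 814000)
f = 88 (f = -2 + (-1 + 10)*10 = -2 + 9*10 = -2 + 90 = 88)
D(E) = 557 + E
1/(-851852 + z) - D(f) = 1/(-851852 + 814000) - (557 + 88) = 1/(-37852) - 1*645 = -1/37852 - 645 = -24414541/37852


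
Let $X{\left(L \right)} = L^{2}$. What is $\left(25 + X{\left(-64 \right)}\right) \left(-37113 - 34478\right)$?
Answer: $-295026511$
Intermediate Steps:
$\left(25 + X{\left(-64 \right)}\right) \left(-37113 - 34478\right) = \left(25 + \left(-64\right)^{2}\right) \left(-37113 - 34478\right) = \left(25 + 4096\right) \left(-71591\right) = 4121 \left(-71591\right) = -295026511$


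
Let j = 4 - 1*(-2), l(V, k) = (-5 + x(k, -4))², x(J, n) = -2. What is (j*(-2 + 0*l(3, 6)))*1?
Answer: -12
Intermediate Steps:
l(V, k) = 49 (l(V, k) = (-5 - 2)² = (-7)² = 49)
j = 6 (j = 4 + 2 = 6)
(j*(-2 + 0*l(3, 6)))*1 = (6*(-2 + 0*49))*1 = (6*(-2 + 0))*1 = (6*(-2))*1 = -12*1 = -12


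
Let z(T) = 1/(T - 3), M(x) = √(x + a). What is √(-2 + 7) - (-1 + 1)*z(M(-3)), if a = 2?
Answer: √5 ≈ 2.2361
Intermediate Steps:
M(x) = √(2 + x) (M(x) = √(x + 2) = √(2 + x))
z(T) = 1/(-3 + T)
√(-2 + 7) - (-1 + 1)*z(M(-3)) = √(-2 + 7) - (-1 + 1)/(-3 + √(2 - 3)) = √5 - 0/(-3 + √(-1)) = √5 - 0/(-3 + I) = √5 - 0*(-3 - I)/10 = √5 - 1*0 = √5 + 0 = √5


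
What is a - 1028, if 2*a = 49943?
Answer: 47887/2 ≈ 23944.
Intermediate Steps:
a = 49943/2 (a = (1/2)*49943 = 49943/2 ≈ 24972.)
a - 1028 = 49943/2 - 1028 = 47887/2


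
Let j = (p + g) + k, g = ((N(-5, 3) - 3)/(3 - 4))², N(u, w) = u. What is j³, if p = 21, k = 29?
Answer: 1481544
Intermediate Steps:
g = 64 (g = ((-5 - 3)/(3 - 4))² = (-8/(-1))² = (-8*(-1))² = 8² = 64)
j = 114 (j = (21 + 64) + 29 = 85 + 29 = 114)
j³ = 114³ = 1481544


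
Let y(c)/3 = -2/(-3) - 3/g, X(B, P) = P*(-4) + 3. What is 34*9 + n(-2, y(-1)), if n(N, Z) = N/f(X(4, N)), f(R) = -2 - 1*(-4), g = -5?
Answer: 305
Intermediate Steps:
X(B, P) = 3 - 4*P (X(B, P) = -4*P + 3 = 3 - 4*P)
f(R) = 2 (f(R) = -2 + 4 = 2)
y(c) = 19/5 (y(c) = 3*(-2/(-3) - 3/(-5)) = 3*(-2*(-⅓) - 3*(-⅕)) = 3*(⅔ + ⅗) = 3*(19/15) = 19/5)
n(N, Z) = N/2
34*9 + n(-2, y(-1)) = 34*9 + (½)*(-2) = 306 - 1 = 305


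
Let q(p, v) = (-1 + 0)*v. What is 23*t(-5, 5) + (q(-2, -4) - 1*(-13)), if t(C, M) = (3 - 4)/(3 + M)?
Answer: 113/8 ≈ 14.125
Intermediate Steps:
q(p, v) = -v
t(C, M) = -1/(3 + M)
23*t(-5, 5) + (q(-2, -4) - 1*(-13)) = 23*(-1/(3 + 5)) + (-1*(-4) - 1*(-13)) = 23*(-1/8) + (4 + 13) = 23*(-1*⅛) + 17 = 23*(-⅛) + 17 = -23/8 + 17 = 113/8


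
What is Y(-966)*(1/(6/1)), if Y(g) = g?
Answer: -161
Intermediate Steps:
Y(-966)*(1/(6/1)) = -966/(6/1) = -966/(6*1) = -966/6 = -966*⅙ = -161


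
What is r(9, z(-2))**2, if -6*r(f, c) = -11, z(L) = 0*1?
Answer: 121/36 ≈ 3.3611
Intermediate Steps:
z(L) = 0
r(f, c) = 11/6 (r(f, c) = -1/6*(-11) = 11/6)
r(9, z(-2))**2 = (11/6)**2 = 121/36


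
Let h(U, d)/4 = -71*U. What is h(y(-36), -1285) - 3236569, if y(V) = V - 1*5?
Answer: -3224925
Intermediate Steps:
y(V) = -5 + V (y(V) = V - 5 = -5 + V)
h(U, d) = -284*U (h(U, d) = 4*(-71*U) = -284*U)
h(y(-36), -1285) - 3236569 = -284*(-5 - 36) - 3236569 = -284*(-41) - 3236569 = 11644 - 3236569 = -3224925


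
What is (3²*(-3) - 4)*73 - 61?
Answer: -2324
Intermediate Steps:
(3²*(-3) - 4)*73 - 61 = (9*(-3) - 4)*73 - 61 = (-27 - 4)*73 - 61 = -31*73 - 61 = -2263 - 61 = -2324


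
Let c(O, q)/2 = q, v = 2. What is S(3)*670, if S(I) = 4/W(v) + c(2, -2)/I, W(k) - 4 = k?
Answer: -1340/3 ≈ -446.67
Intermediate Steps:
c(O, q) = 2*q
W(k) = 4 + k
S(I) = 2/3 - 4/I (S(I) = 4/(4 + 2) + (2*(-2))/I = 4/6 - 4/I = 4*(1/6) - 4/I = 2/3 - 4/I)
S(3)*670 = (2/3 - 4/3)*670 = -2/3*670 = -1340/3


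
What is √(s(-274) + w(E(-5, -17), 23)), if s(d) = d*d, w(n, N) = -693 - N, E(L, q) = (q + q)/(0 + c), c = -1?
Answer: 26*√110 ≈ 272.69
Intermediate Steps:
E(L, q) = -2*q (E(L, q) = (q + q)/(0 - 1) = (2*q)/(-1) = (2*q)*(-1) = -2*q)
s(d) = d²
√(s(-274) + w(E(-5, -17), 23)) = √((-274)² + (-693 - 1*23)) = √(75076 + (-693 - 23)) = √(75076 - 716) = √74360 = 26*√110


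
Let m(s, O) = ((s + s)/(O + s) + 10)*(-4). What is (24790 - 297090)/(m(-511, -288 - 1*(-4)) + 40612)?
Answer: -7731375/1151809 ≈ -6.7124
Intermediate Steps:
m(s, O) = -40 - 8*s/(O + s) (m(s, O) = ((2*s)/(O + s) + 10)*(-4) = (2*s/(O + s) + 10)*(-4) = (10 + 2*s/(O + s))*(-4) = -40 - 8*s/(O + s))
(24790 - 297090)/(m(-511, -288 - 1*(-4)) + 40612) = (24790 - 297090)/(8*(-6*(-511) - 5*(-288 - 1*(-4)))/((-288 - 1*(-4)) - 511) + 40612) = -272300/(8*(3066 - 5*(-288 + 4))/((-288 + 4) - 511) + 40612) = -272300/(8*(3066 - 5*(-284))/(-284 - 511) + 40612) = -272300/(8*(3066 + 1420)/(-795) + 40612) = -272300/(8*(-1/795)*4486 + 40612) = -272300/(-35888/795 + 40612) = -272300/32250652/795 = -272300*795/32250652 = -7731375/1151809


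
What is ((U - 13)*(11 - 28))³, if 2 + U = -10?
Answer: 76765625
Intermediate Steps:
U = -12 (U = -2 - 10 = -12)
((U - 13)*(11 - 28))³ = ((-12 - 13)*(11 - 28))³ = (-25*(-17))³ = 425³ = 76765625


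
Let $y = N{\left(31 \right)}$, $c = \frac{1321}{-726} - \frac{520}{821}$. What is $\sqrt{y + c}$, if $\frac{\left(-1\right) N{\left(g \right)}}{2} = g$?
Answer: $\frac{i \sqrt{189241713438}}{54186} \approx 8.0283 i$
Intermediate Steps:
$c = - \frac{1462061}{596046}$ ($c = 1321 \left(- \frac{1}{726}\right) - \frac{520}{821} = - \frac{1321}{726} - \frac{520}{821} = - \frac{1462061}{596046} \approx -2.4529$)
$N{\left(g \right)} = - 2 g$
$y = -62$ ($y = \left(-2\right) 31 = -62$)
$\sqrt{y + c} = \sqrt{-62 - \frac{1462061}{596046}} = \sqrt{- \frac{38416913}{596046}} = \frac{i \sqrt{189241713438}}{54186}$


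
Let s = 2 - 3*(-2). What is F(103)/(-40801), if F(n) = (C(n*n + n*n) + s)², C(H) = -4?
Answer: -16/40801 ≈ -0.00039215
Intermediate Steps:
s = 8 (s = 2 + 6 = 8)
F(n) = 16 (F(n) = (-4 + 8)² = 4² = 16)
F(103)/(-40801) = 16/(-40801) = 16*(-1/40801) = -16/40801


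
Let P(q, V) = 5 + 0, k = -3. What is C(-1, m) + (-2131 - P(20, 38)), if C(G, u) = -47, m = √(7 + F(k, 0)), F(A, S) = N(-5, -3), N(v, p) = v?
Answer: -2183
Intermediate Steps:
F(A, S) = -5
m = √2 (m = √(7 - 5) = √2 ≈ 1.4142)
P(q, V) = 5
C(-1, m) + (-2131 - P(20, 38)) = -47 + (-2131 - 1*5) = -47 + (-2131 - 5) = -47 - 2136 = -2183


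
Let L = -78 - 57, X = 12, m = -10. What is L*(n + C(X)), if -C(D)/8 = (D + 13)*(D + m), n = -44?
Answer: 59940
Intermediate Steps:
C(D) = -8*(-10 + D)*(13 + D) (C(D) = -8*(D + 13)*(D - 10) = -8*(13 + D)*(-10 + D) = -8*(-10 + D)*(13 + D))
L = -135
L*(n + C(X)) = -135*(-44 + (1040 - 24*12 - 8*12²)) = -135*(-44 + (1040 - 288 - 8*144)) = -135*(-44 + (1040 - 288 - 1152)) = -135*(-44 - 400) = -135*(-444) = 59940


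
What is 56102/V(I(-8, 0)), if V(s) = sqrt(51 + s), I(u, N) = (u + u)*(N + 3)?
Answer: 56102*sqrt(3)/3 ≈ 32391.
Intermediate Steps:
I(u, N) = 2*u*(3 + N) (I(u, N) = (2*u)*(3 + N) = 2*u*(3 + N))
56102/V(I(-8, 0)) = 56102/(sqrt(51 + 2*(-8)*(3 + 0))) = 56102/(sqrt(51 + 2*(-8)*3)) = 56102/(sqrt(51 - 48)) = 56102/(sqrt(3)) = 56102*(sqrt(3)/3) = 56102*sqrt(3)/3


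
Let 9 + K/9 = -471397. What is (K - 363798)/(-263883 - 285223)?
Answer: 2303226/274553 ≈ 8.3890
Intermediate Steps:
K = -4242654 (K = -81 + 9*(-471397) = -81 - 4242573 = -4242654)
(K - 363798)/(-263883 - 285223) = (-4242654 - 363798)/(-263883 - 285223) = -4606452/(-549106) = -4606452*(-1/549106) = 2303226/274553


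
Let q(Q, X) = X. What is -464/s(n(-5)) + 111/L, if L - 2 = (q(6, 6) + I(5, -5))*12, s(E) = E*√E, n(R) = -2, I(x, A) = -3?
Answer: 111/38 - 116*I*√2 ≈ 2.9211 - 164.05*I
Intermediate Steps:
s(E) = E^(3/2)
L = 38 (L = 2 + (6 - 3)*12 = 2 + 3*12 = 2 + 36 = 38)
-464/s(n(-5)) + 111/L = -464*I*√2/4 + 111/38 = -464*I*√2/4 + 111*(1/38) = -116*I*√2 + 111/38 = 111/38 - 116*I*√2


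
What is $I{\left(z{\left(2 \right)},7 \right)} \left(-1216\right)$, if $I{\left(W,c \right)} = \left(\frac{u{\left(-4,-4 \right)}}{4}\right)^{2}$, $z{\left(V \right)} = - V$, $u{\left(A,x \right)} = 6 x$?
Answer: $-43776$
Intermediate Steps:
$I{\left(W,c \right)} = 36$ ($I{\left(W,c \right)} = \left(\frac{6 \left(-4\right)}{4}\right)^{2} = \left(\left(-24\right) \frac{1}{4}\right)^{2} = \left(-6\right)^{2} = 36$)
$I{\left(z{\left(2 \right)},7 \right)} \left(-1216\right) = 36 \left(-1216\right) = -43776$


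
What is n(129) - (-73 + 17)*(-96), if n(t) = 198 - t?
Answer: -5307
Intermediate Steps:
n(129) - (-73 + 17)*(-96) = (198 - 1*129) - (-73 + 17)*(-96) = (198 - 129) - (-56)*(-96) = 69 - 1*5376 = 69 - 5376 = -5307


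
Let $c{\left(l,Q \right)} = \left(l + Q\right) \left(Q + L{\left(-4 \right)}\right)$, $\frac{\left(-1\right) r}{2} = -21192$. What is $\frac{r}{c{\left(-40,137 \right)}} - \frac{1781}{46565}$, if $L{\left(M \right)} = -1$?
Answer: $\frac{243764501}{76785685} \approx 3.1746$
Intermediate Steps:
$r = 42384$ ($r = \left(-2\right) \left(-21192\right) = 42384$)
$c{\left(l,Q \right)} = \left(-1 + Q\right) \left(Q + l\right)$ ($c{\left(l,Q \right)} = \left(l + Q\right) \left(Q - 1\right) = \left(Q + l\right) \left(-1 + Q\right) = \left(-1 + Q\right) \left(Q + l\right)$)
$\frac{r}{c{\left(-40,137 \right)}} - \frac{1781}{46565} = \frac{42384}{137^{2} - 137 - -40 + 137 \left(-40\right)} - \frac{1781}{46565} = \frac{42384}{18769 - 137 + 40 - 5480} - \frac{1781}{46565} = \frac{42384}{13192} - \frac{1781}{46565} = 42384 \cdot \frac{1}{13192} - \frac{1781}{46565} = \frac{5298}{1649} - \frac{1781}{46565} = \frac{243764501}{76785685}$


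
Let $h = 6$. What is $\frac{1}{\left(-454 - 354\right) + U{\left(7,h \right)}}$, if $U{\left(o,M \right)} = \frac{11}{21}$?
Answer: $- \frac{21}{16957} \approx -0.0012384$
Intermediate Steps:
$U{\left(o,M \right)} = \frac{11}{21}$ ($U{\left(o,M \right)} = 11 \cdot \frac{1}{21} = \frac{11}{21}$)
$\frac{1}{\left(-454 - 354\right) + U{\left(7,h \right)}} = \frac{1}{\left(-454 - 354\right) + \frac{11}{21}} = \frac{1}{-808 + \frac{11}{21}} = \frac{1}{- \frac{16957}{21}} = - \frac{21}{16957}$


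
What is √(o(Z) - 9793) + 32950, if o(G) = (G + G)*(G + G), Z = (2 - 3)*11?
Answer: 32950 + I*√9309 ≈ 32950.0 + 96.483*I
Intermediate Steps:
Z = -11 (Z = -1*11 = -11)
o(G) = 4*G² (o(G) = (2*G)*(2*G) = 4*G²)
√(o(Z) - 9793) + 32950 = √(4*(-11)² - 9793) + 32950 = √(4*121 - 9793) + 32950 = √(484 - 9793) + 32950 = √(-9309) + 32950 = I*√9309 + 32950 = 32950 + I*√9309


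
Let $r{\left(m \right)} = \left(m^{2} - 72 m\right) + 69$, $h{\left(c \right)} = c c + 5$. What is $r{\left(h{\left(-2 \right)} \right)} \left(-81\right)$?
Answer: $40338$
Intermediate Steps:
$h{\left(c \right)} = 5 + c^{2}$ ($h{\left(c \right)} = c^{2} + 5 = 5 + c^{2}$)
$r{\left(m \right)} = 69 + m^{2} - 72 m$
$r{\left(h{\left(-2 \right)} \right)} \left(-81\right) = \left(69 + \left(5 + \left(-2\right)^{2}\right)^{2} - 72 \left(5 + \left(-2\right)^{2}\right)\right) \left(-81\right) = \left(69 + \left(5 + 4\right)^{2} - 72 \left(5 + 4\right)\right) \left(-81\right) = \left(69 + 9^{2} - 648\right) \left(-81\right) = \left(69 + 81 - 648\right) \left(-81\right) = \left(-498\right) \left(-81\right) = 40338$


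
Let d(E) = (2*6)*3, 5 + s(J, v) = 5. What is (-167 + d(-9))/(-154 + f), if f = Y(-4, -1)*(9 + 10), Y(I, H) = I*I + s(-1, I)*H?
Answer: -131/150 ≈ -0.87333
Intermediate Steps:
s(J, v) = 0 (s(J, v) = -5 + 5 = 0)
Y(I, H) = I**2 (Y(I, H) = I*I + 0*H = I**2 + 0 = I**2)
d(E) = 36 (d(E) = 12*3 = 36)
f = 304 (f = (-4)**2*(9 + 10) = 16*19 = 304)
(-167 + d(-9))/(-154 + f) = (-167 + 36)/(-154 + 304) = -131/150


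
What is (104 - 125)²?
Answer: 441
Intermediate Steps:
(104 - 125)² = (-21)² = 441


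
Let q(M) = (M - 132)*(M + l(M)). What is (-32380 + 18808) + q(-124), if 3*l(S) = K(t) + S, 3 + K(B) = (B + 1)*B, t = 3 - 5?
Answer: 86516/3 ≈ 28839.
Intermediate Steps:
t = -2
K(B) = -3 + B*(1 + B) (K(B) = -3 + (B + 1)*B = -3 + (1 + B)*B = -3 + B*(1 + B))
l(S) = -⅓ + S/3 (l(S) = ((-3 - 2 + (-2)²) + S)/3 = ((-3 - 2 + 4) + S)/3 = (-1 + S)/3 = -⅓ + S/3)
q(M) = (-132 + M)*(-⅓ + 4*M/3) (q(M) = (M - 132)*(M + (-⅓ + M/3)) = (-132 + M)*(-⅓ + 4*M/3))
(-32380 + 18808) + q(-124) = (-32380 + 18808) + (44 - 529/3*(-124) + (4/3)*(-124)²) = -13572 + (44 + 65596/3 + (4/3)*15376) = -13572 + (44 + 65596/3 + 61504/3) = -13572 + 127232/3 = 86516/3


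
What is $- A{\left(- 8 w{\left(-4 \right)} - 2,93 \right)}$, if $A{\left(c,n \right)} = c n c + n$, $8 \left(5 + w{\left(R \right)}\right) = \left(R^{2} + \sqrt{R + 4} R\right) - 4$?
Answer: $-62961$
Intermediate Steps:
$w{\left(R \right)} = - \frac{11}{2} + \frac{R^{2}}{8} + \frac{R \sqrt{4 + R}}{8}$ ($w{\left(R \right)} = -5 + \frac{\left(R^{2} + \sqrt{R + 4} R\right) - 4}{8} = -5 + \frac{\left(R^{2} + \sqrt{4 + R} R\right) - 4}{8} = -5 + \frac{\left(R^{2} + R \sqrt{4 + R}\right) - 4}{8} = -5 + \frac{-4 + R^{2} + R \sqrt{4 + R}}{8} = -5 + \left(- \frac{1}{2} + \frac{R^{2}}{8} + \frac{R \sqrt{4 + R}}{8}\right) = - \frac{11}{2} + \frac{R^{2}}{8} + \frac{R \sqrt{4 + R}}{8}$)
$A{\left(c,n \right)} = n + n c^{2}$ ($A{\left(c,n \right)} = n c^{2} + n = n + n c^{2}$)
$- A{\left(- 8 w{\left(-4 \right)} - 2,93 \right)} = - 93 \left(1 + \left(- 8 \left(- \frac{11}{2} + \frac{\left(-4\right)^{2}}{8} + \frac{1}{8} \left(-4\right) \sqrt{4 - 4}\right) - 2\right)^{2}\right) = - 93 \left(1 + \left(- 8 \left(- \frac{11}{2} + \frac{1}{8} \cdot 16 + \frac{1}{8} \left(-4\right) \sqrt{0}\right) - 2\right)^{2}\right) = - 93 \left(1 + \left(- 8 \left(- \frac{11}{2} + 2 + \frac{1}{8} \left(-4\right) 0\right) - 2\right)^{2}\right) = - 93 \left(1 + \left(- 8 \left(- \frac{11}{2} + 2 + 0\right) - 2\right)^{2}\right) = - 93 \left(1 + \left(\left(-8\right) \left(- \frac{7}{2}\right) - 2\right)^{2}\right) = - 93 \left(1 + \left(28 - 2\right)^{2}\right) = - 93 \left(1 + 26^{2}\right) = - 93 \left(1 + 676\right) = - 93 \cdot 677 = \left(-1\right) 62961 = -62961$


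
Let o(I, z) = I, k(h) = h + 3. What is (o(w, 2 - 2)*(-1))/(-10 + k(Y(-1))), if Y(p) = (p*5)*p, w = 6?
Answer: 3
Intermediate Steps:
Y(p) = 5*p² (Y(p) = (5*p)*p = 5*p²)
k(h) = 3 + h
(o(w, 2 - 2)*(-1))/(-10 + k(Y(-1))) = (6*(-1))/(-10 + (3 + 5*(-1)²)) = -6/(-10 + (3 + 5*1)) = -6/(-10 + (3 + 5)) = -6/(-10 + 8) = -6/(-2) = -6*(-½) = 3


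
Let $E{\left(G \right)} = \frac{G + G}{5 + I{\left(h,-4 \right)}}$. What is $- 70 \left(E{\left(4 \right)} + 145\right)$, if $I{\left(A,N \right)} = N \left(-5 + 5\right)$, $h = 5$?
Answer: $-10262$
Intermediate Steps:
$I{\left(A,N \right)} = 0$ ($I{\left(A,N \right)} = N 0 = 0$)
$E{\left(G \right)} = \frac{2 G}{5}$ ($E{\left(G \right)} = \frac{G + G}{5 + 0} = \frac{2 G}{5}$)
$- 70 \left(E{\left(4 \right)} + 145\right) = - 70 \left(\frac{2}{5} \cdot 4 + 145\right) = - 70 \left(\frac{8}{5} + 145\right) = \left(-70\right) \frac{733}{5} = -10262$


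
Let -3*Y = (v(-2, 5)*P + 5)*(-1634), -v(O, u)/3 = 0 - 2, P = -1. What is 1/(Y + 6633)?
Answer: 3/18265 ≈ 0.00016425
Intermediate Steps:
v(O, u) = 6 (v(O, u) = -3*(0 - 2) = -3*(-2) = 6)
Y = -1634/3 (Y = -(6*(-1) + 5)*(-1634)/3 = -(-6 + 5)*(-1634)/3 = -(-1)*(-1634)/3 = -⅓*1634 = -1634/3 ≈ -544.67)
1/(Y + 6633) = 1/(-1634/3 + 6633) = 1/(18265/3) = 3/18265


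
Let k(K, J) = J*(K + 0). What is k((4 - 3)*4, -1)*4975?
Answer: -19900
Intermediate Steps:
k(K, J) = J*K
k((4 - 3)*4, -1)*4975 = -(4 - 3)*4*4975 = -4*4975 = -19900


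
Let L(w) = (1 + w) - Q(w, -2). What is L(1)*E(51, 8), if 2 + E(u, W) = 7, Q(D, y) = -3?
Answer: 25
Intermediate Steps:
E(u, W) = 5 (E(u, W) = -2 + 7 = 5)
L(w) = 4 + w (L(w) = (1 + w) - 1*(-3) = (1 + w) + 3 = 4 + w)
L(1)*E(51, 8) = (4 + 1)*5 = 5*5 = 25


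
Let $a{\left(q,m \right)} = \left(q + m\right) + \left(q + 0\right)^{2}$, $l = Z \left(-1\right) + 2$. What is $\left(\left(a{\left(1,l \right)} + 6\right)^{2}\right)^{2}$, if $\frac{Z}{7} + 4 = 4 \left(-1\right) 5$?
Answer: $1003875856$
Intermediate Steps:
$Z = -168$ ($Z = -28 + 7 \cdot 4 \left(-1\right) 5 = -28 + 7 \left(\left(-4\right) 5\right) = -28 + 7 \left(-20\right) = -28 - 140 = -168$)
$l = 170$ ($l = \left(-168\right) \left(-1\right) + 2 = 168 + 2 = 170$)
$a{\left(q,m \right)} = m + q + q^{2}$ ($a{\left(q,m \right)} = \left(m + q\right) + q^{2} = m + q + q^{2}$)
$\left(\left(a{\left(1,l \right)} + 6\right)^{2}\right)^{2} = \left(\left(\left(170 + 1 + 1^{2}\right) + 6\right)^{2}\right)^{2} = \left(\left(\left(170 + 1 + 1\right) + 6\right)^{2}\right)^{2} = \left(\left(172 + 6\right)^{2}\right)^{2} = \left(178^{2}\right)^{2} = 31684^{2} = 1003875856$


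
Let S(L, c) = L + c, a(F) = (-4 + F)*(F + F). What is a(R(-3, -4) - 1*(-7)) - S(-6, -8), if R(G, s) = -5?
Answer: 6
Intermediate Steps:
a(F) = 2*F*(-4 + F) (a(F) = (-4 + F)*(2*F) = 2*F*(-4 + F))
a(R(-3, -4) - 1*(-7)) - S(-6, -8) = 2*(-5 - 1*(-7))*(-4 + (-5 - 1*(-7))) - (-6 - 8) = 2*(-5 + 7)*(-4 + (-5 + 7)) - 1*(-14) = 2*2*(-4 + 2) + 14 = 2*2*(-2) + 14 = -8 + 14 = 6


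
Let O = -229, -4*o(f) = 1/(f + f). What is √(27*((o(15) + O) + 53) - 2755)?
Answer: I*√3002890/20 ≈ 86.644*I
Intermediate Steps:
o(f) = -1/(8*f) (o(f) = -1/(4*(f + f)) = -1/(2*f)/4 = -1/(8*f))
√(27*((o(15) + O) + 53) - 2755) = √(27*((-⅛/15 - 229) + 53) - 2755) = √(27*((-⅛*1/15 - 229) + 53) - 2755) = √(27*((-1/120 - 229) + 53) - 2755) = √(27*(-27481/120 + 53) - 2755) = √(27*(-21121/120) - 2755) = √(-190089/40 - 2755) = √(-300289/40) = I*√3002890/20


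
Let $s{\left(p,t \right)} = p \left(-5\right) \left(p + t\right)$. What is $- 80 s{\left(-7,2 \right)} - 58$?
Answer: $13942$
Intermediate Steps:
$s{\left(p,t \right)} = - 5 p \left(p + t\right)$
$- 80 s{\left(-7,2 \right)} - 58 = - 80 \left(\left(-5\right) \left(-7\right) \left(-7 + 2\right)\right) - 58 = - 80 \left(\left(-5\right) \left(-7\right) \left(-5\right)\right) - 58 = \left(-80\right) \left(-175\right) - 58 = 14000 - 58 = 13942$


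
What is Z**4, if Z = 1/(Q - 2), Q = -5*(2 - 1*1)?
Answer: 1/2401 ≈ 0.00041649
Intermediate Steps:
Q = -5 (Q = -5*(2 - 1) = -5*1 = -5)
Z = -1/7 (Z = 1/(-5 - 2) = 1/(-7) = -1/7 ≈ -0.14286)
Z**4 = (-1/7)**4 = 1/2401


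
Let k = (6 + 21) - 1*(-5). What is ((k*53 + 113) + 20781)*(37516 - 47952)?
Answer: -235749240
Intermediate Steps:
k = 32 (k = 27 + 5 = 32)
((k*53 + 113) + 20781)*(37516 - 47952) = ((32*53 + 113) + 20781)*(37516 - 47952) = ((1696 + 113) + 20781)*(-10436) = (1809 + 20781)*(-10436) = 22590*(-10436) = -235749240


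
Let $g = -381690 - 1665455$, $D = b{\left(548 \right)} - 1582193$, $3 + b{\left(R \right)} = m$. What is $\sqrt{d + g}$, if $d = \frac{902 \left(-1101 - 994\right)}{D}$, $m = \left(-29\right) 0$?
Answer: $\frac{i \sqrt{10588234579446370}}{71918} \approx 1430.8 i$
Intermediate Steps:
$m = 0$
$b{\left(R \right)} = -3$ ($b{\left(R \right)} = -3 + 0 = -3$)
$D = -1582196$ ($D = -3 - 1582193 = -1582196$)
$d = \frac{85895}{71918}$ ($d = \frac{902 \left(-1101 - 994\right)}{-1582196} = 902 \left(-2095\right) \left(- \frac{1}{1582196}\right) = \left(-1889690\right) \left(- \frac{1}{1582196}\right) = \frac{85895}{71918} \approx 1.1943$)
$g = -2047145$
$\sqrt{d + g} = \sqrt{\frac{85895}{71918} - 2047145} = \sqrt{- \frac{147226488215}{71918}} = \frac{i \sqrt{10588234579446370}}{71918}$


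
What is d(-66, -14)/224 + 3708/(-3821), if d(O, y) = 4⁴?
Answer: 4612/26747 ≈ 0.17243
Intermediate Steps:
d(O, y) = 256
d(-66, -14)/224 + 3708/(-3821) = 256/224 + 3708/(-3821) = 256*(1/224) + 3708*(-1/3821) = 8/7 - 3708/3821 = 4612/26747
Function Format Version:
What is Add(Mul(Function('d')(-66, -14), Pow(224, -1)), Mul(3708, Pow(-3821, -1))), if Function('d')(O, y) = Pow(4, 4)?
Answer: Rational(4612, 26747) ≈ 0.17243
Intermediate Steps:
Function('d')(O, y) = 256
Add(Mul(Function('d')(-66, -14), Pow(224, -1)), Mul(3708, Pow(-3821, -1))) = Add(Mul(256, Pow(224, -1)), Mul(3708, Pow(-3821, -1))) = Add(Mul(256, Rational(1, 224)), Mul(3708, Rational(-1, 3821))) = Add(Rational(8, 7), Rational(-3708, 3821)) = Rational(4612, 26747)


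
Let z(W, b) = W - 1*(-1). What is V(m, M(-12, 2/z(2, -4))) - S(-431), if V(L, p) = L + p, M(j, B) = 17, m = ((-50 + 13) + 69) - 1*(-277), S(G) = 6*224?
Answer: -1018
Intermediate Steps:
z(W, b) = 1 + W (z(W, b) = W + 1 = 1 + W)
S(G) = 1344
m = 309 (m = (-37 + 69) + 277 = 32 + 277 = 309)
V(m, M(-12, 2/z(2, -4))) - S(-431) = (309 + 17) - 1*1344 = 326 - 1344 = -1018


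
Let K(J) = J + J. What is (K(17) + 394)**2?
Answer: 183184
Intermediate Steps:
K(J) = 2*J
(K(17) + 394)**2 = (2*17 + 394)**2 = (34 + 394)**2 = 428**2 = 183184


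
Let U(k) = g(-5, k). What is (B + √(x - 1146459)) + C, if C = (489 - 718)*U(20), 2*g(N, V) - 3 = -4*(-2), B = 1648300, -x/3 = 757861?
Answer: 3294081/2 + I*√3420042 ≈ 1.647e+6 + 1849.3*I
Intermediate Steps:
x = -2273583 (x = -3*757861 = -2273583)
g(N, V) = 11/2 (g(N, V) = 3/2 + (-4*(-2))/2 = 3/2 + (½)*8 = 3/2 + 4 = 11/2)
U(k) = 11/2
C = -2519/2 (C = (489 - 718)*(11/2) = -229*11/2 = -2519/2 ≈ -1259.5)
(B + √(x - 1146459)) + C = (1648300 + √(-2273583 - 1146459)) - 2519/2 = (1648300 + √(-3420042)) - 2519/2 = (1648300 + I*√3420042) - 2519/2 = 3294081/2 + I*√3420042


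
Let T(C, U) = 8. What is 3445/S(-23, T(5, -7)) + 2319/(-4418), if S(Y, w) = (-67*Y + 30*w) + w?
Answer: 11071319/7903802 ≈ 1.4008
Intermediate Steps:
S(Y, w) = -67*Y + 31*w
3445/S(-23, T(5, -7)) + 2319/(-4418) = 3445/(-67*(-23) + 31*8) + 2319/(-4418) = 3445/(1541 + 248) + 2319*(-1/4418) = 3445/1789 - 2319/4418 = 11071319/7903802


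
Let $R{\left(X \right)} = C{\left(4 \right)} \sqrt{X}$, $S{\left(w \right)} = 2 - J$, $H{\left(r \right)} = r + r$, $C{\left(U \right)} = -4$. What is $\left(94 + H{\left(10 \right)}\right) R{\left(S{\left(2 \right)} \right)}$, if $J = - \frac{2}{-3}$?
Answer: $- 304 \sqrt{3} \approx -526.54$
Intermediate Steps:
$J = \frac{2}{3}$ ($J = \left(-2\right) \left(- \frac{1}{3}\right) = \frac{2}{3} \approx 0.66667$)
$H{\left(r \right)} = 2 r$
$S{\left(w \right)} = \frac{4}{3}$ ($S{\left(w \right)} = 2 - \frac{2}{3} = \frac{4}{3}$)
$R{\left(X \right)} = - 4 \sqrt{X}$
$\left(94 + H{\left(10 \right)}\right) R{\left(S{\left(2 \right)} \right)} = \left(94 + 2 \cdot 10\right) \left(- 4 \sqrt{\frac{4}{3}}\right) = \left(94 + 20\right) \left(- 4 \frac{2 \sqrt{3}}{3}\right) = 114 \left(- \frac{8 \sqrt{3}}{3}\right) = - 304 \sqrt{3}$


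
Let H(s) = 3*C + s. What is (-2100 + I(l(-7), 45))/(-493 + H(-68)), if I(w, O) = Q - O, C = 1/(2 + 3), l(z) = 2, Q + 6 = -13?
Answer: 5410/1401 ≈ 3.8615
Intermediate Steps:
Q = -19 (Q = -6 - 13 = -19)
C = 1/5 ≈ 0.20000
H(s) = 3/5 + s (H(s) = 3*(1/5) + s = 3/5 + s)
I(w, O) = -19 - O
(-2100 + I(l(-7), 45))/(-493 + H(-68)) = (-2100 + (-19 - 1*45))/(-493 + (3/5 - 68)) = (-2100 + (-19 - 45))/(-493 - 337/5) = (-2100 - 64)/(-2802/5) = -2164*(-5/2802) = 5410/1401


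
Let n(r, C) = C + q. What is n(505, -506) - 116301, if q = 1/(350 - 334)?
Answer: -1868911/16 ≈ -1.1681e+5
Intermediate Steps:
q = 1/16 ≈ 0.062500
n(r, C) = 1/16 + C (n(r, C) = C + 1/16 = 1/16 + C)
n(505, -506) - 116301 = (1/16 - 506) - 116301 = -8095/16 - 116301 = -1868911/16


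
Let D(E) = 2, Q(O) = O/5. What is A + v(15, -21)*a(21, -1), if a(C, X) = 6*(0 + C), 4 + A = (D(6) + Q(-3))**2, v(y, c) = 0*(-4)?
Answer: -51/25 ≈ -2.0400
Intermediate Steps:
Q(O) = O/5 (Q(O) = O*(1/5) = O/5)
v(y, c) = 0
A = -51/25 (A = -4 + (2 + (1/5)*(-3))**2 = -4 + (2 - 3/5)**2 = -4 + (7/5)**2 = -4 + 49/25 = -51/25 ≈ -2.0400)
a(C, X) = 6*C
A + v(15, -21)*a(21, -1) = -51/25 + 0*(6*21) = -51/25 + 0*126 = -51/25 + 0 = -51/25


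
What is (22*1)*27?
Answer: 594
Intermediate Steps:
(22*1)*27 = 22*27 = 594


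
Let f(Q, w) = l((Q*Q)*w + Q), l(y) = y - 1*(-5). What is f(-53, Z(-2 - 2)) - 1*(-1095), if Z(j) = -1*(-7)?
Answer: 20710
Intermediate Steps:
l(y) = 5 + y (l(y) = y + 5 = 5 + y)
Z(j) = 7
f(Q, w) = 5 + Q + w*Q² (f(Q, w) = 5 + ((Q*Q)*w + Q) = 5 + (Q²*w + Q) = 5 + (w*Q² + Q) = 5 + (Q + w*Q²) = 5 + Q + w*Q²)
f(-53, Z(-2 - 2)) - 1*(-1095) = (5 - 53*(1 - 53*7)) - 1*(-1095) = (5 - 53*(1 - 371)) + 1095 = (5 - 53*(-370)) + 1095 = (5 + 19610) + 1095 = 19615 + 1095 = 20710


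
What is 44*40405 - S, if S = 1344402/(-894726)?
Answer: 88370173429/49707 ≈ 1.7778e+6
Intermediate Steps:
S = -74689/49707 (S = 1344402*(-1/894726) = -74689/49707 ≈ -1.5026)
44*40405 - S = 44*40405 - 1*(-74689/49707) = 1777820 + 74689/49707 = 88370173429/49707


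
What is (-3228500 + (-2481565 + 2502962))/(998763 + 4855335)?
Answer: -3207103/5854098 ≈ -0.54784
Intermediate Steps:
(-3228500 + (-2481565 + 2502962))/(998763 + 4855335) = (-3228500 + 21397)/5854098 = -3207103*1/5854098 = -3207103/5854098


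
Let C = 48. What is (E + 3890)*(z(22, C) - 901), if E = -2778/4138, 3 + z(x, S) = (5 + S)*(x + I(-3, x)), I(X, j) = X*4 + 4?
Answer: -1303617402/2069 ≈ -6.3007e+5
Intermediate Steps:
I(X, j) = 4 + 4*X (I(X, j) = 4*X + 4 = 4 + 4*X)
z(x, S) = -3 + (-8 + x)*(5 + S) (z(x, S) = -3 + (5 + S)*(x + (4 + 4*(-3))) = -3 + (5 + S)*(x + (4 - 12)) = -3 + (5 + S)*(x - 8) = -3 + (5 + S)*(-8 + x) = -3 + (-8 + x)*(5 + S))
E = -1389/2069 (E = -2778*1/4138 = -1389/2069 ≈ -0.67134)
(E + 3890)*(z(22, C) - 901) = (-1389/2069 + 3890)*((-43 - 8*48 + 5*22 + 48*22) - 901) = 8047021*((-43 - 384 + 110 + 1056) - 901)/2069 = 8047021*(739 - 901)/2069 = (8047021/2069)*(-162) = -1303617402/2069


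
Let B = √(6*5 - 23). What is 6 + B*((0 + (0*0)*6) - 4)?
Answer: 6 - 4*√7 ≈ -4.5830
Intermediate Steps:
B = √7 (B = √(30 - 23) = √7 ≈ 2.6458)
6 + B*((0 + (0*0)*6) - 4) = 6 + √7*((0 + (0*0)*6) - 4) = 6 + √7*((0 + 0*6) - 4) = 6 + √7*((0 + 0) - 4) = 6 + √7*(0 - 4) = 6 + √7*(-4) = 6 - 4*√7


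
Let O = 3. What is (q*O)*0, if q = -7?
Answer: 0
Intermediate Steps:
(q*O)*0 = -7*3*0 = -21*0 = 0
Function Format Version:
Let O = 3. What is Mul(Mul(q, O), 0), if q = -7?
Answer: 0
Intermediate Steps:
Mul(Mul(q, O), 0) = Mul(Mul(-7, 3), 0) = Mul(-21, 0) = 0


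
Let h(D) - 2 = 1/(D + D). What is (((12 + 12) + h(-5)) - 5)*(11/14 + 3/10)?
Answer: 3971/175 ≈ 22.691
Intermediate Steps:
h(D) = 2 + 1/(2*D) (h(D) = 2 + 1/(D + D) = 2 + 1/(2*D))
(((12 + 12) + h(-5)) - 5)*(11/14 + 3/10) = (((12 + 12) + (2 + (½)/(-5))) - 5)*(11/14 + 3/10) = ((24 + (2 + (½)*(-⅕))) - 5)*(11*(1/14) + 3*(⅒)) = ((24 + (2 - ⅒)) - 5)*(11/14 + 3/10) = ((24 + 19/10) - 5)*(38/35) = (259/10 - 5)*(38/35) = (209/10)*(38/35) = 3971/175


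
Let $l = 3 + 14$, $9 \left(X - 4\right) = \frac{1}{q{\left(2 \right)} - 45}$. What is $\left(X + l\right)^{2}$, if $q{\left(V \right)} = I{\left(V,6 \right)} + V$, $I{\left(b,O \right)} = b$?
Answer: $\frac{60031504}{136161} \approx 440.89$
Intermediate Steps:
$q{\left(V \right)} = 2 V$ ($q{\left(V \right)} = V + V = 2 V$)
$X = \frac{1475}{369}$ ($X = 4 + \frac{1}{9 \left(2 \cdot 2 - 45\right)} = 4 + \frac{1}{9 \left(4 - 45\right)} = 4 + \frac{1}{9 \left(-41\right)} = 4 + \frac{1}{9} \left(- \frac{1}{41}\right) = 4 - \frac{1}{369} = \frac{1475}{369} \approx 3.9973$)
$l = 17$
$\left(X + l\right)^{2} = \left(\frac{1475}{369} + 17\right)^{2} = \left(\frac{7748}{369}\right)^{2} = \frac{60031504}{136161}$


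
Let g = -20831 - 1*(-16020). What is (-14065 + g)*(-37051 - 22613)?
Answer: 1126217664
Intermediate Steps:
g = -4811 (g = -20831 + 16020 = -4811)
(-14065 + g)*(-37051 - 22613) = (-14065 - 4811)*(-37051 - 22613) = -18876*(-59664) = 1126217664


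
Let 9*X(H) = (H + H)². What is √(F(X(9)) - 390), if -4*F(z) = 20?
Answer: I*√395 ≈ 19.875*I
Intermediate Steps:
X(H) = 4*H²/9 (X(H) = (H + H)²/9 = (2*H)²/9 = (4*H²)/9 = 4*H²/9)
F(z) = -5 (F(z) = -¼*20 = -5)
√(F(X(9)) - 390) = √(-5 - 390) = √(-395) = I*√395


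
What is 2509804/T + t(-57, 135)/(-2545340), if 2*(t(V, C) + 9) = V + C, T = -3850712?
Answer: -39927625217/61258570513 ≈ -0.65179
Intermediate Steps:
t(V, C) = -9 + C/2 + V/2 (t(V, C) = -9 + (V + C)/2 = -9 + (C + V)/2 = -9 + (C/2 + V/2) = -9 + C/2 + V/2)
2509804/T + t(-57, 135)/(-2545340) = 2509804/(-3850712) + (-9 + (½)*135 + (½)*(-57))/(-2545340) = 2509804*(-1/3850712) + (-9 + 135/2 - 57/2)*(-1/2545340) = -627451/962678 + 30*(-1/2545340) = -627451/962678 - 3/254534 = -39927625217/61258570513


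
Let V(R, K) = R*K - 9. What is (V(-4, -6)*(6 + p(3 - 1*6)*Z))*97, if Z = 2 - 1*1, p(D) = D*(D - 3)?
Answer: 34920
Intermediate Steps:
p(D) = D*(-3 + D)
Z = 1 (Z = 2 - 1 = 1)
V(R, K) = -9 + K*R (V(R, K) = K*R - 9 = -9 + K*R)
(V(-4, -6)*(6 + p(3 - 1*6)*Z))*97 = ((-9 - 6*(-4))*(6 + ((3 - 1*6)*(-3 + (3 - 1*6)))*1))*97 = ((-9 + 24)*(6 + ((3 - 6)*(-3 + (3 - 6)))*1))*97 = (15*(6 - 3*(-3 - 3)*1))*97 = (15*(6 - 3*(-6)*1))*97 = (15*(6 + 18*1))*97 = (15*(6 + 18))*97 = (15*24)*97 = 360*97 = 34920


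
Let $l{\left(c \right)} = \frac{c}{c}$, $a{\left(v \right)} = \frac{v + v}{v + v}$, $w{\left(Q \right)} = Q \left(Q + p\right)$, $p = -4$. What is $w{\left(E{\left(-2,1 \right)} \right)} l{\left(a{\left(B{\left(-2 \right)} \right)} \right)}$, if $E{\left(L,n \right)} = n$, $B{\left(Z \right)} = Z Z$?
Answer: $-3$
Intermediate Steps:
$B{\left(Z \right)} = Z^{2}$
$w{\left(Q \right)} = Q \left(-4 + Q\right)$ ($w{\left(Q \right)} = Q \left(Q - 4\right) = Q \left(-4 + Q\right)$)
$a{\left(v \right)} = 1$ ($a{\left(v \right)} = \frac{2 v}{2 v} = 2 v \frac{1}{2 v} = 1$)
$l{\left(c \right)} = 1$
$w{\left(E{\left(-2,1 \right)} \right)} l{\left(a{\left(B{\left(-2 \right)} \right)} \right)} = 1 \left(-4 + 1\right) 1 = 1 \left(-3\right) 1 = \left(-3\right) 1 = -3$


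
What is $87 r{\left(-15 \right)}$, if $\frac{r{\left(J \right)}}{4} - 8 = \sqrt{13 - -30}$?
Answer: $2784 + 348 \sqrt{43} \approx 5066.0$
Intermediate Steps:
$r{\left(J \right)} = 32 + 4 \sqrt{43}$ ($r{\left(J \right)} = 32 + 4 \sqrt{13 - -30} = 32 + 4 \sqrt{13 + 30} = 32 + 4 \sqrt{43}$)
$87 r{\left(-15 \right)} = 87 \left(32 + 4 \sqrt{43}\right) = 2784 + 348 \sqrt{43}$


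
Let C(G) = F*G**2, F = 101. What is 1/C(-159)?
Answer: 1/2553381 ≈ 3.9164e-7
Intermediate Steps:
C(G) = 101*G**2
1/C(-159) = 1/(101*(-159)**2) = 1/(101*25281) = 1/2553381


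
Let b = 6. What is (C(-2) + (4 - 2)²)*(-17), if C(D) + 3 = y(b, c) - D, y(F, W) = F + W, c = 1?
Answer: -170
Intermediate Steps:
C(D) = 4 - D (C(D) = -3 + ((6 + 1) - D) = -3 + (7 - D) = 4 - D)
(C(-2) + (4 - 2)²)*(-17) = ((4 - 1*(-2)) + (4 - 2)²)*(-17) = ((4 + 2) + 2²)*(-17) = (6 + 4)*(-17) = 10*(-17) = -170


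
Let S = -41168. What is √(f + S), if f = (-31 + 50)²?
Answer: I*√40807 ≈ 202.01*I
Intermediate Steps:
f = 361 (f = 19² = 361)
√(f + S) = √(361 - 41168) = √(-40807) = I*√40807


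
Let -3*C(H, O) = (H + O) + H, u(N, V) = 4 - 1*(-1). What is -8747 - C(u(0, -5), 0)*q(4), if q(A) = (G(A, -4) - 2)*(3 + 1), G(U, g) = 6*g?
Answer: -27281/3 ≈ -9093.7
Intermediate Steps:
u(N, V) = 5 (u(N, V) = 4 + 1 = 5)
C(H, O) = -2*H/3 - O/3 (C(H, O) = -((H + O) + H)/3 = -(O + 2*H)/3 = -2*H/3 - O/3)
q(A) = -104 (q(A) = (6*(-4) - 2)*(3 + 1) = (-24 - 2)*4 = -26*4 = -104)
-8747 - C(u(0, -5), 0)*q(4) = -8747 - (-⅔*5 - ⅓*0)*(-104) = -8747 - (-10/3 + 0)*(-104) = -8747 - (-10)*(-104)/3 = -8747 - 1*1040/3 = -8747 - 1040/3 = -27281/3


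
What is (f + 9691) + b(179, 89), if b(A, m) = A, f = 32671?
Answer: 42541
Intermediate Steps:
(f + 9691) + b(179, 89) = (32671 + 9691) + 179 = 42362 + 179 = 42541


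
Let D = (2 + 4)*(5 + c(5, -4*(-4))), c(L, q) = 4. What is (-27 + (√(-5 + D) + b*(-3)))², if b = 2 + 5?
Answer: 1681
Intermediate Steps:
b = 7
D = 54 (D = (2 + 4)*(5 + 4) = 6*9 = 54)
(-27 + (√(-5 + D) + b*(-3)))² = (-27 + (√(-5 + 54) + 7*(-3)))² = (-27 + (√49 - 21))² = (-27 + (7 - 21))² = (-27 - 14)² = (-41)² = 1681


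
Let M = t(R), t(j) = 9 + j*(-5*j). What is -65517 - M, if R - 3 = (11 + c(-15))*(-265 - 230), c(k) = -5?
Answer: 43949919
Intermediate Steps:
R = -2967 (R = 3 + (11 - 5)*(-265 - 230) = 3 + 6*(-495) = 3 - 2970 = -2967)
t(j) = 9 - 5*j²
M = -44015436 (M = 9 - 5*(-2967)² = 9 - 5*8803089 = 9 - 44015445 = -44015436)
-65517 - M = -65517 - 1*(-44015436) = -65517 + 44015436 = 43949919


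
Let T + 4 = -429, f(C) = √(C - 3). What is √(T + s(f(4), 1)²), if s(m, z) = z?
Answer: 12*I*√3 ≈ 20.785*I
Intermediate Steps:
f(C) = √(-3 + C)
T = -433 (T = -4 - 429 = -433)
√(T + s(f(4), 1)²) = √(-433 + 1²) = √(-433 + 1) = √(-432) = 12*I*√3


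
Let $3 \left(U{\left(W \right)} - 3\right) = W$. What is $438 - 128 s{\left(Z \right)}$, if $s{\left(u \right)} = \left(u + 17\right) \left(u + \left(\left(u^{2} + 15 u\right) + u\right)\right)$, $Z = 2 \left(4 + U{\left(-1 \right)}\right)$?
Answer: $- \frac{42386894}{27} \approx -1.5699 \cdot 10^{6}$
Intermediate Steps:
$U{\left(W \right)} = 3 + \frac{W}{3}$
$Z = \frac{40}{3}$ ($Z = 2 \left(4 + \left(3 + \frac{1}{3} \left(-1\right)\right)\right) = 2 \left(4 + \left(3 - \frac{1}{3}\right)\right) = 2 \left(4 + \frac{8}{3}\right) = 2 \cdot \frac{20}{3} = \frac{40}{3} \approx 13.333$)
$s{\left(u \right)} = \left(17 + u\right) \left(u^{2} + 17 u\right)$ ($s{\left(u \right)} = \left(17 + u\right) \left(u + \left(u^{2} + 16 u\right)\right) = \left(17 + u\right) \left(u^{2} + 17 u\right)$)
$438 - 128 s{\left(Z \right)} = 438 - 128 \frac{40 \left(289 + \left(\frac{40}{3}\right)^{2} + 34 \cdot \frac{40}{3}\right)}{3} = 438 - 128 \frac{40 \left(289 + \frac{1600}{9} + \frac{1360}{3}\right)}{3} = 438 - 128 \cdot \frac{40}{3} \cdot \frac{8281}{9} = 438 - \frac{42398720}{27} = - \frac{42386894}{27}$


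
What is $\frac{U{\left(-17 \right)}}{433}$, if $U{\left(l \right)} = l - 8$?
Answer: $- \frac{25}{433} \approx -0.057737$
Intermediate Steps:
$U{\left(l \right)} = -8 + l$ ($U{\left(l \right)} = l - 8 = -8 + l$)
$\frac{U{\left(-17 \right)}}{433} = \frac{-8 - 17}{433} = \left(-25\right) \frac{1}{433} = - \frac{25}{433}$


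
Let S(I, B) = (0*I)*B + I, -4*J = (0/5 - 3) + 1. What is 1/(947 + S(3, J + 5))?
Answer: 1/950 ≈ 0.0010526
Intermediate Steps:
J = ½ (J = -((0/5 - 3) + 1)/4 = -((0*(⅕) - 3) + 1)/4 = -((0 - 3) + 1)/4 = -(-3 + 1)/4 = -¼*(-2) = ½ ≈ 0.50000)
S(I, B) = I (S(I, B) = 0*B + I = 0 + I = I)
1/(947 + S(3, J + 5)) = 1/(947 + 3) = 1/950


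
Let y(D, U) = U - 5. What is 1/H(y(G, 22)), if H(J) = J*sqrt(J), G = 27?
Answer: sqrt(17)/289 ≈ 0.014267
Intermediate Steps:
y(D, U) = -5 + U
H(J) = J**(3/2)
1/H(y(G, 22)) = 1/((-5 + 22)**(3/2)) = 1/(17**(3/2)) = 1/(17*sqrt(17)) = sqrt(17)/289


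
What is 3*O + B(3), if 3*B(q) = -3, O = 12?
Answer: 35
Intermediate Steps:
B(q) = -1 (B(q) = (⅓)*(-3) = -1)
3*O + B(3) = 3*12 - 1 = 36 - 1 = 35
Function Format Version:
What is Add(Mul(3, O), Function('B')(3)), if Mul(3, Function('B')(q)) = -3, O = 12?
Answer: 35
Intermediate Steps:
Function('B')(q) = -1 (Function('B')(q) = Mul(Rational(1, 3), -3) = -1)
Add(Mul(3, O), Function('B')(3)) = Add(Mul(3, 12), -1) = Add(36, -1) = 35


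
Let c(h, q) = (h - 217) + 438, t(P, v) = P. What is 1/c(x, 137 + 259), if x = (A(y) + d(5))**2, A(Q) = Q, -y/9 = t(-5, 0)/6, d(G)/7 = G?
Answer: 4/8109 ≈ 0.00049328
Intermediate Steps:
d(G) = 7*G
y = 15/2 (y = -(-45)/6 = -9*(-5/6) = 15/2 ≈ 7.5000)
x = 7225/4 (x = (15/2 + 7*5)**2 = (15/2 + 35)**2 = (85/2)**2 = 7225/4 ≈ 1806.3)
c(h, q) = 221 + h (c(h, q) = (-217 + h) + 438 = 221 + h)
1/c(x, 137 + 259) = 1/(221 + 7225/4) = 1/(8109/4) = 4/8109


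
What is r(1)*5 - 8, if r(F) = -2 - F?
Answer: -23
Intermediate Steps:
r(1)*5 - 8 = (-2 - 1*1)*5 - 8 = (-2 - 1)*5 - 8 = -3*5 - 8 = -15 - 8 = -23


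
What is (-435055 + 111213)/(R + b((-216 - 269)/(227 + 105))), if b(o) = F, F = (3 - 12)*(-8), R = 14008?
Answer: -161921/7040 ≈ -23.000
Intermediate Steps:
F = 72 (F = -9*(-8) = 72)
b(o) = 72
(-435055 + 111213)/(R + b((-216 - 269)/(227 + 105))) = (-435055 + 111213)/(14008 + 72) = -323842/14080 = -323842*1/14080 = -161921/7040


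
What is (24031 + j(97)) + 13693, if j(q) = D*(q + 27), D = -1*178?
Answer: 15652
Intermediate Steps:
D = -178
j(q) = -4806 - 178*q (j(q) = -178*(q + 27) = -178*(27 + q) = -4806 - 178*q)
(24031 + j(97)) + 13693 = (24031 + (-4806 - 178*97)) + 13693 = (24031 + (-4806 - 17266)) + 13693 = (24031 - 22072) + 13693 = 1959 + 13693 = 15652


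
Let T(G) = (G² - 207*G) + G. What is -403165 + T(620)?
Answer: -146485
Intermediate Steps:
T(G) = G² - 206*G
-403165 + T(620) = -403165 + 620*(-206 + 620) = -403165 + 620*414 = -403165 + 256680 = -146485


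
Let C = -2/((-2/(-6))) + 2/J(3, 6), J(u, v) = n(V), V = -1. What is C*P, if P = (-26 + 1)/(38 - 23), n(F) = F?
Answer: 40/3 ≈ 13.333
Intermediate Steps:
J(u, v) = -1
C = -8 (C = -2/((-2/(-6))) + 2/(-1) = -2/((-2*(-⅙))) + 2*(-1) = -2/⅓ - 2 = -2*3 - 2 = -6 - 2 = -8)
P = -5/3 (P = -25/15 = -25*1/15 = -5/3 ≈ -1.6667)
C*P = -8*(-5/3) = 40/3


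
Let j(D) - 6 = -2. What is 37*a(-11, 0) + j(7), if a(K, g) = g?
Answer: 4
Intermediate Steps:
j(D) = 4 (j(D) = 6 - 2 = 4)
37*a(-11, 0) + j(7) = 37*0 + 4 = 0 + 4 = 4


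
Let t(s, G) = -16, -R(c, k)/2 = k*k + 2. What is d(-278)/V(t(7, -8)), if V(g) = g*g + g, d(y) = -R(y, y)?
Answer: 12881/20 ≈ 644.05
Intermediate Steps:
R(c, k) = -4 - 2*k**2 (R(c, k) = -2*(k*k + 2) = -2*(k**2 + 2) = -2*(2 + k**2) = -4 - 2*k**2)
d(y) = 4 + 2*y**2 (d(y) = -(-4 - 2*y**2) = 4 + 2*y**2)
V(g) = g + g**2 (V(g) = g**2 + g = g + g**2)
d(-278)/V(t(7, -8)) = (4 + 2*(-278)**2)/((-16*(1 - 16))) = (4 + 2*77284)/((-16*(-15))) = (4 + 154568)/240 = 154572*(1/240) = 12881/20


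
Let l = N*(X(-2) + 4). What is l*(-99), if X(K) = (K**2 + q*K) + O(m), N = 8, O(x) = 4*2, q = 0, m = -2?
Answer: -12672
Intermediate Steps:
O(x) = 8
X(K) = 8 + K**2 (X(K) = (K**2 + 0*K) + 8 = (K**2 + 0) + 8 = K**2 + 8 = 8 + K**2)
l = 128 (l = 8*((8 + (-2)**2) + 4) = 8*((8 + 4) + 4) = 8*(12 + 4) = 8*16 = 128)
l*(-99) = 128*(-99) = -12672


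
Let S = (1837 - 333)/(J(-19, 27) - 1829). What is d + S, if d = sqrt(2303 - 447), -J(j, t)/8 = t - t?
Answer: -1504/1829 + 8*sqrt(29) ≈ 42.259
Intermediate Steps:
J(j, t) = 0 (J(j, t) = -8*(t - t) = -8*0 = 0)
d = 8*sqrt(29) (d = sqrt(1856) = 8*sqrt(29) ≈ 43.081)
S = -1504/1829 (S = (1837 - 333)/(0 - 1829) = 1504/(-1829) = 1504*(-1/1829) = -1504/1829 ≈ -0.82231)
d + S = 8*sqrt(29) - 1504/1829 = -1504/1829 + 8*sqrt(29)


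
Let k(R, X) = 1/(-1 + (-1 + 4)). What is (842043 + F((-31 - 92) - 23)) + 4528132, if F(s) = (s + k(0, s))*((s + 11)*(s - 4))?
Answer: 2423800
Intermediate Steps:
k(R, X) = 1/2 (k(R, X) = 1/(-1 + 3) = 1/2)
F(s) = (1/2 + s)*(-4 + s)*(11 + s) (F(s) = (s + 1/2)*((s + 11)*(s - 4)) = (1/2 + s)*((11 + s)*(-4 + s)) = (1/2 + s)*((-4 + s)*(11 + s)) = (1/2 + s)*(-4 + s)*(11 + s))
(842043 + F((-31 - 92) - 23)) + 4528132 = (842043 + (-22 + ((-31 - 92) - 23)**3 - 81*((-31 - 92) - 23)/2 + 15*((-31 - 92) - 23)**2/2)) + 4528132 = (842043 + (-22 + (-123 - 23)**3 - 81*(-123 - 23)/2 + 15*(-123 - 23)**2/2)) + 4528132 = (842043 + (-22 + (-146)**3 - 81/2*(-146) + (15/2)*(-146)**2)) + 4528132 = (842043 + (-22 - 3112136 + 5913 + (15/2)*21316)) + 4528132 = (842043 + (-22 - 3112136 + 5913 + 159870)) + 4528132 = (842043 - 2946375) + 4528132 = -2104332 + 4528132 = 2423800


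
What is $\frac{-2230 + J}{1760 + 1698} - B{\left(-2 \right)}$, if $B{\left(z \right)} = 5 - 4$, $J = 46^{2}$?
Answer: $- \frac{94}{91} \approx -1.033$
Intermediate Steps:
$J = 2116$
$B{\left(z \right)} = 1$ ($B{\left(z \right)} = 5 - 4 = 1$)
$\frac{-2230 + J}{1760 + 1698} - B{\left(-2 \right)} = \frac{-2230 + 2116}{1760 + 1698} - 1 = - \frac{114}{3458} - 1 = \left(-114\right) \frac{1}{3458} - 1 = - \frac{3}{91} - 1 = - \frac{94}{91}$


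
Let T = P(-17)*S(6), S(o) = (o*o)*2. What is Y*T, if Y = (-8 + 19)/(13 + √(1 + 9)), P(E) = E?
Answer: -58344/53 + 4488*√10/53 ≈ -833.05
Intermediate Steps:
S(o) = 2*o² (S(o) = o²*2 = 2*o²)
Y = 11/(13 + √10) ≈ 0.68060
T = -1224 (T = -34*6² = -34*36 = -17*72 = -1224)
Y*T = (143/159 - 11*√10/159)*(-1224) = -58344/53 + 4488*√10/53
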